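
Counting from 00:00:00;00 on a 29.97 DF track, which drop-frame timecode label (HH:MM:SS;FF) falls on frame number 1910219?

17:42:17;21

Ten DF minutes hold 17982 frames, so frame 1910219 lies in block 106 (frames 1906092–1924073) with 4127 frames into that block.
The block's first minute is 1800 frames and the rest 1798 each; 4127 frames reaches minute 2, so 106 × 18 + 2 × 2 = 1912 labels have been skipped so far.
Adding those back, label number 1910219 + 1912 = 1912131 at 30 labels/s is 63737 s + 21 f = 17 h 42 min 17 s frame 21, i.e. 17:42:17;21.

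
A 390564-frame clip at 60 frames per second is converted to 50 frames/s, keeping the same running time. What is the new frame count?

325470 frames

Target frames = source frames × (target rate / source rate) = 390564 × (50)/(60) = 390564 × 5/6 = 325470.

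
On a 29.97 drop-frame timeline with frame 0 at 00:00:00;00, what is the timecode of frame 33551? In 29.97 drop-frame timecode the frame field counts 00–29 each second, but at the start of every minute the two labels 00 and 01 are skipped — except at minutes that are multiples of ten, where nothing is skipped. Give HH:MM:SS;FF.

Ten DF minutes hold 17982 frames, so frame 33551 lies in block 1 (frames 17982–35963) with 15569 frames into that block.
The block's first minute is 1800 frames and the rest 1798 each; 15569 frames reaches minute 8, so 1 × 18 + 8 × 2 = 34 labels have been skipped so far.
Adding those back, label number 33551 + 34 = 33585 at 30 labels/s is 1119 s + 15 f = 0 h 18 min 39 s frame 15, i.e. 00:18:39;15.

00:18:39;15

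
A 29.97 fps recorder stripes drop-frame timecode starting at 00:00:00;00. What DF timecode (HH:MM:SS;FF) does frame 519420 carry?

04:48:51;10

Each 10-minute DF block holds 10 × 60 × 30 − 9 × 2 = 17982 frames. 519420 ÷ 17982 → 28 full blocks, remainder 15924.
Within the partial block the first minute is 1800 frames and each further minute 1798, so 8 further minute boundaries passed. Total skipped labels = 18 × 28 + 2 × 8 = 520.
Non-drop label index = 519420 + 520 = 519940; at 30 labels/s that is 04:48:51:10, i.e. DF 04:48:51;10.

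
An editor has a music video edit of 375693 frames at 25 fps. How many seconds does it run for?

Running time = 375693 / (25) = 15027.72 s.

15027.72 seconds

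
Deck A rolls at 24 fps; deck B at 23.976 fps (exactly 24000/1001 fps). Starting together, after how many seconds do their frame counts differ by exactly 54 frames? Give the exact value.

2252.25 seconds

The gap grows by |24000/1001 − 24| = 24/1001 frames per second.
Time for a 54-frame gap: 54 ÷ (24/1001) = 2252.25 s.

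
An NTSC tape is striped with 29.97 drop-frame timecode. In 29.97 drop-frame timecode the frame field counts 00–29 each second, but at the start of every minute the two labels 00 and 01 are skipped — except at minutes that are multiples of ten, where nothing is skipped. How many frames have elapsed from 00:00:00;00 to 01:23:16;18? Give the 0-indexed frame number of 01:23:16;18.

149748

As if non-drop at 30 labels/s: (1 × 3600 + 23 × 60 + 16) × 30 + 18 = 149898.
Minute boundaries passed: 83; those not divisible by 10: 83 − 8 = 75; dropped labels = 2 × 75 = 150.
Actual frame index = 149898 − 150 = 149748.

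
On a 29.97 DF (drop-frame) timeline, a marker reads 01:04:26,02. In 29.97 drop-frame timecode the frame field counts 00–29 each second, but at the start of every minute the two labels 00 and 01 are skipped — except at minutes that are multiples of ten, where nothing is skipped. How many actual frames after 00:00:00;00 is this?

115866

As if non-drop at 30 labels/s: (1 × 3600 + 4 × 60 + 26) × 30 + 2 = 115982.
Minute boundaries passed: 64; those not divisible by 10: 64 − 6 = 58; dropped labels = 2 × 58 = 116.
Actual frame index = 115982 − 116 = 115866.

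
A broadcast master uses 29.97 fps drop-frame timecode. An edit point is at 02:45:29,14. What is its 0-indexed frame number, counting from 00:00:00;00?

297586

Complete 10-minute blocks: 16, each 17982 frames → 287712.
Remaining 5 whole minutes in the current block: 1800 + 4 × 1798 = 8992 frames.
Within the current minute: 29 × 30 + 14 − 2 = 882 (labels ;00/;01 skipped at this minute). Total = 287712 + 8992 + 882 = 297586.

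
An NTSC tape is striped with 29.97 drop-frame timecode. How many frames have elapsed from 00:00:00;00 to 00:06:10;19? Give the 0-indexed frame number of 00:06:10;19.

Complete 10-minute blocks: 0, each 17982 frames → 0.
Remaining 6 whole minutes in the current block: 1800 + 5 × 1798 = 10790 frames.
Within the current minute: 10 × 30 + 19 − 2 = 317 (labels ;00/;01 skipped at this minute). Total = 0 + 10790 + 317 = 11107.

11107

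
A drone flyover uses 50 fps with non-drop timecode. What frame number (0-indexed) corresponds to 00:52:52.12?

frame 158612

Total seconds to the label: (0 × 3600 + 52 × 60 + 52) = 3172.
Frame index = 3172 × 50 + 12 = 158612.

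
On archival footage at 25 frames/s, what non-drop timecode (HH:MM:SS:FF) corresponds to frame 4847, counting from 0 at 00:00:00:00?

4847 ÷ 25 = 193 full seconds, remainder 22 frames.
193 s = 0 h 3 min 13 s.
Timecode: 00:03:13:22.

00:03:13:22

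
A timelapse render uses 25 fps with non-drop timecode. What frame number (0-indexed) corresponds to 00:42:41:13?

frame 64038

Total seconds to the label: (0 × 3600 + 42 × 60 + 41) = 2561.
Frame index = 2561 × 25 + 13 = 64038.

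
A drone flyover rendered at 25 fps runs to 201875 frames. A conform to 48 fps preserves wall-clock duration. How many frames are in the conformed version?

Target frames = source frames × (target rate / source rate) = 201875 × (48)/(25) = 201875 × 48/25 = 387600.

387600 frames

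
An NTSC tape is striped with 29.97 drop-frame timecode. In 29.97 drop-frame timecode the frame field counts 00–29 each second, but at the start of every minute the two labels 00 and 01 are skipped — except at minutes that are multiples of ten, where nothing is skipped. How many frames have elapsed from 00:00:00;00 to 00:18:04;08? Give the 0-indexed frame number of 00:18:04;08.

32494

As if non-drop at 30 labels/s: (0 × 3600 + 18 × 60 + 4) × 30 + 8 = 32528.
Minute boundaries passed: 18; those not divisible by 10: 18 − 1 = 17; dropped labels = 2 × 17 = 34.
Actual frame index = 32528 − 34 = 32494.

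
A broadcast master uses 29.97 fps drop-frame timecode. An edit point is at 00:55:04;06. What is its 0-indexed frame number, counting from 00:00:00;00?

Complete 10-minute blocks: 5, each 17982 frames → 89910.
Remaining 5 whole minutes in the current block: 1800 + 4 × 1798 = 8992 frames.
Within the current minute: 4 × 30 + 6 − 2 = 124 (labels ;00/;01 skipped at this minute). Total = 89910 + 8992 + 124 = 99026.

99026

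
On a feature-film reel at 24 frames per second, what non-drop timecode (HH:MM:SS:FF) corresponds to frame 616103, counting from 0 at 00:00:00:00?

616103 ÷ 24 = 25670 full seconds, remainder 23 frames.
25670 s = 7 h 7 min 50 s.
Timecode: 07:07:50:23.

07:07:50:23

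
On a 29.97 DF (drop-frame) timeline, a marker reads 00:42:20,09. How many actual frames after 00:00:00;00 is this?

76133

As if non-drop at 30 labels/s: (0 × 3600 + 42 × 60 + 20) × 30 + 9 = 76209.
Minute boundaries passed: 42; those not divisible by 10: 42 − 4 = 38; dropped labels = 2 × 38 = 76.
Actual frame index = 76209 − 76 = 76133.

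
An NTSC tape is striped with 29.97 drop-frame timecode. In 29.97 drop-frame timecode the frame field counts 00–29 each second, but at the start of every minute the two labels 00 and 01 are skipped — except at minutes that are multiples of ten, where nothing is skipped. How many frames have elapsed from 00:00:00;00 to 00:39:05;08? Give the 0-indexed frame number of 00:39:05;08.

70286

As if non-drop at 30 labels/s: (0 × 3600 + 39 × 60 + 5) × 30 + 8 = 70358.
Minute boundaries passed: 39; those not divisible by 10: 39 − 3 = 36; dropped labels = 2 × 36 = 72.
Actual frame index = 70358 − 72 = 70286.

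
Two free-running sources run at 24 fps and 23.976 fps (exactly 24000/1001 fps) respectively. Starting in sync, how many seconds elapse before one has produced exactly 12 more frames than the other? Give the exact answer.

500.5 seconds

The gap grows by |24000/1001 − 24| = 24/1001 frames per second.
Time for a 12-frame gap: 12 ÷ (24/1001) = 500.5 s.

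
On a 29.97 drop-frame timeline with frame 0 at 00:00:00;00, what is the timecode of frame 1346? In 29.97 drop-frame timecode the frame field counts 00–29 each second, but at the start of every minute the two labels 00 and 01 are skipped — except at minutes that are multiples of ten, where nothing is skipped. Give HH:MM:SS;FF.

00:00:44;26

Each 10-minute DF block holds 10 × 60 × 30 − 9 × 2 = 17982 frames. 1346 ÷ 17982 → 0 full blocks, remainder 1346.
Within the partial block the first minute is 1800 frames and each further minute 1798, so 0 further minute boundaries passed. Total skipped labels = 18 × 0 + 2 × 0 = 0.
Non-drop label index = 1346 + 0 = 1346; at 30 labels/s that is 00:00:44:26, i.e. DF 00:00:44;26.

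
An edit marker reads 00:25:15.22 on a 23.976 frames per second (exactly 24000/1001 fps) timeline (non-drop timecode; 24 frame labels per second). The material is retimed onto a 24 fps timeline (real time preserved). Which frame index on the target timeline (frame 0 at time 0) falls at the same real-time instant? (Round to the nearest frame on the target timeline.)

frame 36418

Source frame index: (0×3600 + 25×60 + 15) × 24 + 22 = 36382.
Real time: 36382 / (24000/1001) = 18209191/12000 s.
Target frame: (18209191/12000) × (24) = 18209191/500 ≈ 36418.382 → 36418.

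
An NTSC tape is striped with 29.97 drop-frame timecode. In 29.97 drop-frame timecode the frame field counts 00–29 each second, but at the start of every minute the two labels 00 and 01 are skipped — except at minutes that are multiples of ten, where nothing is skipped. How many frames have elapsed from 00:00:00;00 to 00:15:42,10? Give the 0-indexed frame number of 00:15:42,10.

28242

Complete 10-minute blocks: 1, each 17982 frames → 17982.
Remaining 5 whole minutes in the current block: 1800 + 4 × 1798 = 8992 frames.
Within the current minute: 42 × 30 + 10 − 2 = 1268 (labels ;00/;01 skipped at this minute). Total = 17982 + 8992 + 1268 = 28242.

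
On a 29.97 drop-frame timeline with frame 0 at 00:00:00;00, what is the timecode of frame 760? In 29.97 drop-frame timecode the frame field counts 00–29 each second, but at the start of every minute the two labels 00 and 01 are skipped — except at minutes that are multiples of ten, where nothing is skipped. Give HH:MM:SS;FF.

00:00:25;10

Each 10-minute DF block holds 10 × 60 × 30 − 9 × 2 = 17982 frames. 760 ÷ 17982 → 0 full blocks, remainder 760.
Within the partial block the first minute is 1800 frames and each further minute 1798, so 0 further minute boundaries passed. Total skipped labels = 18 × 0 + 2 × 0 = 0.
Non-drop label index = 760 + 0 = 760; at 30 labels/s that is 00:00:25:10, i.e. DF 00:00:25;10.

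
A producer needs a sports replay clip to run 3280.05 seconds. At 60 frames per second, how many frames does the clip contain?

Frames = 3280.05 × 60 = 196803.

196803 frames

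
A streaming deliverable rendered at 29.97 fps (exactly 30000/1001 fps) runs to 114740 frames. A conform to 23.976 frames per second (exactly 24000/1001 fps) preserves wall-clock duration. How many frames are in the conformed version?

91792 frames

Target frames = source frames × (target rate / source rate) = 114740 × (24000/1001)/(30000/1001) = 114740 × 4/5 = 91792.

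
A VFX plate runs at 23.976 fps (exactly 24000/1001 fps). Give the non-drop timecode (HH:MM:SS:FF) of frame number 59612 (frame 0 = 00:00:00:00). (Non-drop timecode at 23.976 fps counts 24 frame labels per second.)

59612 ÷ 24 = 2483 full seconds, remainder 20 frames.
2483 s = 0 h 41 min 23 s.
Timecode: 00:41:23:20.

00:41:23:20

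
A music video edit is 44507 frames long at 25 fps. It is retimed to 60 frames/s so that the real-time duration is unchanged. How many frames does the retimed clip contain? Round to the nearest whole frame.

106817 frames

Frames at target rate = 44507 × (60) / (25) = 534084/5 ≈ 106816.800.
Nearest whole frame: 106817.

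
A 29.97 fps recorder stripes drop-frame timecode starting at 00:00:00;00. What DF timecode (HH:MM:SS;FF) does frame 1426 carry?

00:00:47;16

Ten DF minutes hold 17982 frames, so frame 1426 lies in block 0 (frames 0–17981) with 1426 frames into that block.
The block's first minute is 1800 frames and the rest 1798 each; 1426 frames reaches minute 0, so 0 × 18 + 0 × 2 = 0 labels have been skipped so far.
Adding those back, label number 1426 + 0 = 1426 at 30 labels/s is 47 s + 16 f = 0 h 0 min 47 s frame 16, i.e. 00:00:47;16.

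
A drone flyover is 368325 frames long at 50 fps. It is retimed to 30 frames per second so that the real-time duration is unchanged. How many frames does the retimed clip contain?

220995 frames

Target frames = source frames × (target rate / source rate) = 368325 × (30)/(50) = 368325 × 3/5 = 220995.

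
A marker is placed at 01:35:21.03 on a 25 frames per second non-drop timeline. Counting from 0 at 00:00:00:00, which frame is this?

Total seconds to the label: (1 × 3600 + 35 × 60 + 21) = 5721.
Frame index = 5721 × 25 + 3 = 143028.

143028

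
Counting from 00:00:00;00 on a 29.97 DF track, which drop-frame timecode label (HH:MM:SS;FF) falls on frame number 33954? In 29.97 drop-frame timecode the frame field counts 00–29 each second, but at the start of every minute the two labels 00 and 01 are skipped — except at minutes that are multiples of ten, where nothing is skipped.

Each 10-minute DF block holds 10 × 60 × 30 − 9 × 2 = 17982 frames. 33954 ÷ 17982 → 1 full block, remainder 15972.
Within the partial block the first minute is 1800 frames and each further minute 1798, so 8 further minute boundaries passed. Total skipped labels = 18 × 1 + 2 × 8 = 34.
Non-drop label index = 33954 + 34 = 33988; at 30 labels/s that is 00:18:52:28, i.e. DF 00:18:52;28.

00:18:52;28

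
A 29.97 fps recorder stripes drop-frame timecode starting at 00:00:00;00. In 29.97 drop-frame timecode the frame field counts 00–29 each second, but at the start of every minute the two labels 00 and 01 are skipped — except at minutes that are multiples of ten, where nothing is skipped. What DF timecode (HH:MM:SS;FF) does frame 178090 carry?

01:39:02;10

Ten DF minutes hold 17982 frames, so frame 178090 lies in block 9 (frames 161838–179819) with 16252 frames into that block.
The block's first minute is 1800 frames and the rest 1798 each; 16252 frames reaches minute 9, so 9 × 18 + 9 × 2 = 180 labels have been skipped so far.
Adding those back, label number 178090 + 180 = 178270 at 30 labels/s is 5942 s + 10 f = 1 h 39 min 2 s frame 10, i.e. 01:39:02;10.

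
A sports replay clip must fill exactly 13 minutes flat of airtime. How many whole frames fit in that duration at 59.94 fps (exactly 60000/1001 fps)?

46753 frames

13 min = 780 s.
Frames = 780 × 60000/1001 = 3600000/77 ≈ 46753.2468.
Complete frames: 46753.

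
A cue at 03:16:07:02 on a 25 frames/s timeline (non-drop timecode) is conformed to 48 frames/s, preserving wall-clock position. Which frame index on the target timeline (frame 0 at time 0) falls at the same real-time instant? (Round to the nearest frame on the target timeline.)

frame 564820

Source frame index: (3×3600 + 16×60 + 7) × 25 + 2 = 294177.
Real time: 294177 / (25) = 294177/25 s.
Target frame: (294177/25) × (48) = 14120496/25 ≈ 564819.840 → 564820.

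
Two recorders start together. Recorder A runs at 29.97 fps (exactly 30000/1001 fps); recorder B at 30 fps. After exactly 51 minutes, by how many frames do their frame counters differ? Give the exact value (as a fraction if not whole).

91800/1001 frames

51 min = 3060 s.
A emits 30000/1001 × 3060 = 91800000/1001 frames; B emits 30 × 3060 = 91800.
Difference = 91800/1001 frames (≈ 91.7083); B is ahead of A.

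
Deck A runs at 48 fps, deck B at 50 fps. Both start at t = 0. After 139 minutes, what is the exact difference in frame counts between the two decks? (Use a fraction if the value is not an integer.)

139 min = 8340 s.
A emits 48 × 8340 = 400320 frames; B emits 50 × 8340 = 417000.
Difference = 16680 frames; B is ahead of A.

16680 frames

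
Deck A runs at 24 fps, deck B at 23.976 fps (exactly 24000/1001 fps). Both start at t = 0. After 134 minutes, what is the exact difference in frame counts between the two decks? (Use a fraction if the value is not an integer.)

192960/1001 frames

134 min = 8040 s.
A emits 24 × 8040 = 192960 frames; B emits 24000/1001 × 8040 = 192960000/1001.
Difference = 192960/1001 frames (≈ 192.7672); B is behind A.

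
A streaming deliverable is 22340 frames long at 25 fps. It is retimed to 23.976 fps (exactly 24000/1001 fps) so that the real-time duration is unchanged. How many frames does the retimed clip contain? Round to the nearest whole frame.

21425 frames

Frames at target rate = 22340 × (24000/1001) / (25) = 21446400/1001 ≈ 21424.975.
Nearest whole frame: 21425.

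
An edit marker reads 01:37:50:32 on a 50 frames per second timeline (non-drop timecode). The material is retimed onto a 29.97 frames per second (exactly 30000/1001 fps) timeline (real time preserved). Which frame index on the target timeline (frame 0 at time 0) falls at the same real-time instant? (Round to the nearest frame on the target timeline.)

frame 175943

Source frame index: (1×3600 + 37×60 + 50) × 50 + 32 = 293532.
Real time: 293532 / (50) = 146766/25 s.
Target frame: (146766/25) × (30000/1001) = 176119200/1001 ≈ 175943.257 → 175943.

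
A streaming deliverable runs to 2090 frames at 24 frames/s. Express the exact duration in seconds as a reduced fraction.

Running time = 2090 ÷ (24) = 2090 × 1/24 = 1045/12 s.

1045/12 seconds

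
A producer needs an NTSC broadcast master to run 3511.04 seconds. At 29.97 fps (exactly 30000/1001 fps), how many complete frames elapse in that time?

105225 frames

Frames = 3511.04 × 30000/1001 = 8102400/77 ≈ 105225.9740.
Complete frames: 105225.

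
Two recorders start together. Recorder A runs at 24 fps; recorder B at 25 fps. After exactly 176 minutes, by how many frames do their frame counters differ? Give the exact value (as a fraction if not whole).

176 min = 10560 s.
A emits 24 × 10560 = 253440 frames; B emits 25 × 10560 = 264000.
Difference = 10560 frames; B is ahead of A.

10560 frames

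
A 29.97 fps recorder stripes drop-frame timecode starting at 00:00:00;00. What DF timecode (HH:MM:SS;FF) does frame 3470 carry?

00:01:55;22

Ten DF minutes hold 17982 frames, so frame 3470 lies in block 0 (frames 0–17981) with 3470 frames into that block.
The block's first minute is 1800 frames and the rest 1798 each; 3470 frames reaches minute 1, so 0 × 18 + 1 × 2 = 2 labels have been skipped so far.
Adding those back, label number 3470 + 2 = 3472 at 30 labels/s is 115 s + 22 f = 0 h 1 min 55 s frame 22, i.e. 00:01:55;22.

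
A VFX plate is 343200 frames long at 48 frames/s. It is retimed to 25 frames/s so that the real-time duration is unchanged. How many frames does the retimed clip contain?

Target frames = source frames × (target rate / source rate) = 343200 × (25)/(48) = 343200 × 25/48 = 178750.

178750 frames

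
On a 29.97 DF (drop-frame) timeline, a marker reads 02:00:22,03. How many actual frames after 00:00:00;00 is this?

216447

Complete 10-minute blocks: 12, each 17982 frames → 215784.
Remaining 0 whole minutes in the current block: 0 frames.
Within the current minute: 22 × 30 + 3 = 663. Total = 215784 + 0 + 663 = 216447.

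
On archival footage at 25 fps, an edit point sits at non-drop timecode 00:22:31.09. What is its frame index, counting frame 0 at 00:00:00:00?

frame 33784

Total seconds to the label: (0 × 3600 + 22 × 60 + 31) = 1351.
Frame index = 1351 × 25 + 9 = 33784.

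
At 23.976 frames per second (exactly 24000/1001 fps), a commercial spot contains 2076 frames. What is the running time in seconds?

86.5865 seconds

Running time = 2076 / (24000/1001) = 86.5865 s.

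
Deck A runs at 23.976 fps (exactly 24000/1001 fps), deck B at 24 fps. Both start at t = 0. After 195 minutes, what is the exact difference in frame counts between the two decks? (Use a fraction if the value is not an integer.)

195 min = 11700 s.
A emits 24000/1001 × 11700 = 21600000/77 frames; B emits 24 × 11700 = 280800.
Difference = 21600/77 frames (≈ 280.5195); B is ahead of A.

21600/77 frames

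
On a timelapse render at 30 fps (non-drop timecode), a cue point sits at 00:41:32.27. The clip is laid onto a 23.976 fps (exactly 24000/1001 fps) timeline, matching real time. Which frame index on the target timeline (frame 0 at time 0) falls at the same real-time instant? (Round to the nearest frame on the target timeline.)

Source frame index: (0×3600 + 41×60 + 32) × 30 + 27 = 74787.
Real time: 74787 / (30) = 24929/10 s.
Target frame: (24929/10) × (24000/1001) = 59829600/1001 ≈ 59769.830 → 59770.

frame 59770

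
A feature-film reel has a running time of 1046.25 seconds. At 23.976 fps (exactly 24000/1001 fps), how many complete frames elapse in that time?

25084 frames

Frames = 1046.25 × 24000/1001 = 25110000/1001 ≈ 25084.9151.
Complete frames: 25084.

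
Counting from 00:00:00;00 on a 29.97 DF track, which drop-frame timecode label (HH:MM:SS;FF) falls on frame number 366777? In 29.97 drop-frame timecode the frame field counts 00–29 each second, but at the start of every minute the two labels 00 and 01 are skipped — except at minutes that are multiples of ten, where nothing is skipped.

Ten DF minutes hold 17982 frames, so frame 366777 lies in block 20 (frames 359640–377621) with 7137 frames into that block.
The block's first minute is 1800 frames and the rest 1798 each; 7137 frames reaches minute 3, so 20 × 18 + 3 × 2 = 366 labels have been skipped so far.
Adding those back, label number 366777 + 366 = 367143 at 30 labels/s is 12238 s + 3 f = 3 h 23 min 58 s frame 3, i.e. 03:23:58;03.

03:23:58;03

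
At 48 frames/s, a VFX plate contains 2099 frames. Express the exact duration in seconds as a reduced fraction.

Running time = 2099 ÷ (48) = 2099 × 1/48 = 2099/48 s.

2099/48 seconds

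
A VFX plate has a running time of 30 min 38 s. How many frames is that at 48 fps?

88224 frames

30 min 38 s = 1838 s.
Frames = 1838 × 48 = 88224.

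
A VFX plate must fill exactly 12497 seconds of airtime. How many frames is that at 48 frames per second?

599856 frames

Frames = 12497 × 48 = 599856.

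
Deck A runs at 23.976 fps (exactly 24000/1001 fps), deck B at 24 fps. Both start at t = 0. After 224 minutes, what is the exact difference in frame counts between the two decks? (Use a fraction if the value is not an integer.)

46080/143 frames

224 min = 13440 s.
A emits 24000/1001 × 13440 = 46080000/143 frames; B emits 24 × 13440 = 322560.
Difference = 46080/143 frames (≈ 322.2378); B is ahead of A.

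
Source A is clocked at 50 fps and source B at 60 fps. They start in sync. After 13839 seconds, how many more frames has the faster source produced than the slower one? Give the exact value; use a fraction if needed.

138390 frames

A emits 50 × 13839 = 691950 frames; B emits 60 × 13839 = 830340.
Difference = 138390 frames; B is ahead of A.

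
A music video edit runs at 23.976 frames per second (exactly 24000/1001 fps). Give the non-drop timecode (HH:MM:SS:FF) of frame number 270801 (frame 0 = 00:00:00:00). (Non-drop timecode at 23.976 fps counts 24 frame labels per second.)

270801 ÷ 24 = 11283 full seconds, remainder 9 frames.
11283 s = 3 h 8 min 3 s.
Timecode: 03:08:03:09.

03:08:03:09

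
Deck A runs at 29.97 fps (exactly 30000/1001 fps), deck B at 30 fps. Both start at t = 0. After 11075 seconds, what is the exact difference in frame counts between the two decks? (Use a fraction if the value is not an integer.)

332250/1001 frames

A emits 30000/1001 × 11075 = 332250000/1001 frames; B emits 30 × 11075 = 332250.
Difference = 332250/1001 frames (≈ 331.9181); B is ahead of A.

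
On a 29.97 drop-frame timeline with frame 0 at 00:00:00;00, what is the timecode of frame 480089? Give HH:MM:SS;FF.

Each 10-minute DF block holds 10 × 60 × 30 − 9 × 2 = 17982 frames. 480089 ÷ 17982 → 26 full blocks, remainder 12557.
Within the partial block the first minute is 1800 frames and each further minute 1798, so 6 further minute boundaries passed. Total skipped labels = 18 × 26 + 2 × 6 = 480.
Non-drop label index = 480089 + 480 = 480569; at 30 labels/s that is 04:26:58:29, i.e. DF 04:26:58;29.

04:26:58;29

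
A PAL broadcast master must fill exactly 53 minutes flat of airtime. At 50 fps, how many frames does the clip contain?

159000 frames

53 min = 3180 s.
Frames = 3180 × 50 = 159000.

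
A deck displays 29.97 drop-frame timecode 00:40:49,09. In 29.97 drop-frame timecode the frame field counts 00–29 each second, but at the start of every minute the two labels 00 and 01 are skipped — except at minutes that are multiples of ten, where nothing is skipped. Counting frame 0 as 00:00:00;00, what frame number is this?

73407

Complete 10-minute blocks: 4, each 17982 frames → 71928.
Remaining 0 whole minutes in the current block: 0 frames.
Within the current minute: 49 × 30 + 9 = 1479. Total = 71928 + 0 + 1479 = 73407.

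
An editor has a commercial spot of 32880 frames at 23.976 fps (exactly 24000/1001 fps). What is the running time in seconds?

Running time = 32880 / (24000/1001) = 1371.37 s.

1371.37 seconds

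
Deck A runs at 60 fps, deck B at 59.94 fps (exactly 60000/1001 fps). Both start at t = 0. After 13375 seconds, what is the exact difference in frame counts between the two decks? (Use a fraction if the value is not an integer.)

A emits 60 × 13375 = 802500 frames; B emits 60000/1001 × 13375 = 802500000/1001.
Difference = 802500/1001 frames (≈ 801.6983); B is behind A.

802500/1001 frames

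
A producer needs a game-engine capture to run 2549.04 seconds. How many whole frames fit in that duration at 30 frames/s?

Frames = 2549.04 × 30 = 382356/5 ≈ 76471.2000.
Complete frames: 76471.

76471 frames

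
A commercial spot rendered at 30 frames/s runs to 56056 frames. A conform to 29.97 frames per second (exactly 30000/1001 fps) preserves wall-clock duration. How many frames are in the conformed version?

Target frames = source frames × (target rate / source rate) = 56056 × (30000/1001)/(30) = 56056 × 1000/1001 = 56000.

56000 frames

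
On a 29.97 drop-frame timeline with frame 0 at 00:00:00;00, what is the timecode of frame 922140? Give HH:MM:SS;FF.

08:32:48;22

Ten DF minutes hold 17982 frames, so frame 922140 lies in block 51 (frames 917082–935063) with 5058 frames into that block.
The block's first minute is 1800 frames and the rest 1798 each; 5058 frames reaches minute 2, so 51 × 18 + 2 × 2 = 922 labels have been skipped so far.
Adding those back, label number 922140 + 922 = 923062 at 30 labels/s is 30768 s + 22 f = 8 h 32 min 48 s frame 22, i.e. 08:32:48;22.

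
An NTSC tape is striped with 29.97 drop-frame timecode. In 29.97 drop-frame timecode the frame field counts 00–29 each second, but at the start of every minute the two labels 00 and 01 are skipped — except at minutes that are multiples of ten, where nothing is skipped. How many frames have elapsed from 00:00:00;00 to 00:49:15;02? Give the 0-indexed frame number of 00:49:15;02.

88562

Complete 10-minute blocks: 4, each 17982 frames → 71928.
Remaining 9 whole minutes in the current block: 1800 + 8 × 1798 = 16184 frames.
Within the current minute: 15 × 30 + 2 − 2 = 450 (labels ;00/;01 skipped at this minute). Total = 71928 + 16184 + 450 = 88562.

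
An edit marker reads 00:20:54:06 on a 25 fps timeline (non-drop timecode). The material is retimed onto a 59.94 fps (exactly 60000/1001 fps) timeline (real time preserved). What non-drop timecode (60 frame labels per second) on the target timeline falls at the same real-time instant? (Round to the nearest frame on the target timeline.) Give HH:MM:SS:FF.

Source frame index: (0×3600 + 20×60 + 54) × 25 + 6 = 31356.
Real time: 31356 / (25) = 31356/25 s.
Target frame: (31356/25) × (60000/1001) = 5788800/77 ≈ 75179.221 → 75179.
At 60 labels/s: frame 75179 → 00:20:52:59.

00:20:52:59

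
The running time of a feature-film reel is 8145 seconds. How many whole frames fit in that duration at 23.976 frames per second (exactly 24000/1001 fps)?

Frames = 8145 × 24000/1001 = 195480000/1001 ≈ 195284.7153.
Complete frames: 195284.

195284 frames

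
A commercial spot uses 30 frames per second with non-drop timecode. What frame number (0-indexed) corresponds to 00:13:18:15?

23955

Total seconds to the label: (0 × 3600 + 13 × 60 + 18) = 798.
Frame index = 798 × 30 + 15 = 23955.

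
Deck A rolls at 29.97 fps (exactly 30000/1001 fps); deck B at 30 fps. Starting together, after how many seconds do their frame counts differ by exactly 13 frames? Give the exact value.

13013/30 seconds

The gap grows by |30 − 30000/1001| = 30/1001 frames per second.
Time for a 13-frame gap: 13 ÷ (30/1001) = 13013/30 s.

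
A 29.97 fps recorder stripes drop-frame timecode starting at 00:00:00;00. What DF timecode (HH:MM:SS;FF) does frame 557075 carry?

Ten DF minutes hold 17982 frames, so frame 557075 lies in block 30 (frames 539460–557441) with 17615 frames into that block.
The block's first minute is 1800 frames and the rest 1798 each; 17615 frames reaches minute 9, so 30 × 18 + 9 × 2 = 558 labels have been skipped so far.
Adding those back, label number 557075 + 558 = 557633 at 30 labels/s is 18587 s + 23 f = 5 h 9 min 47 s frame 23, i.e. 05:09:47;23.

05:09:47;23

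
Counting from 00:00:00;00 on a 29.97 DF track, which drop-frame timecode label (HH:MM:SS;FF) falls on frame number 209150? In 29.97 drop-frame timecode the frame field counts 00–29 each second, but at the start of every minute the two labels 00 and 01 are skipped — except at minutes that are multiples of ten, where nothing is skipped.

Ten DF minutes hold 17982 frames, so frame 209150 lies in block 11 (frames 197802–215783) with 11348 frames into that block.
The block's first minute is 1800 frames and the rest 1798 each; 11348 frames reaches minute 6, so 11 × 18 + 6 × 2 = 210 labels have been skipped so far.
Adding those back, label number 209150 + 210 = 209360 at 30 labels/s is 6978 s + 20 f = 1 h 56 min 18 s frame 20, i.e. 01:56:18;20.

01:56:18;20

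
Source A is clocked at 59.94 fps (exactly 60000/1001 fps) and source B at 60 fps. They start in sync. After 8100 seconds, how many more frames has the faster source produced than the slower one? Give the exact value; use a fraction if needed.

A emits 60000/1001 × 8100 = 486000000/1001 frames; B emits 60 × 8100 = 486000.
Difference = 486000/1001 frames (≈ 485.5145); B is ahead of A.

486000/1001 frames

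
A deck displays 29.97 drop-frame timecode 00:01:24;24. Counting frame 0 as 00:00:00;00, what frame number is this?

2542

As if non-drop at 30 labels/s: (0 × 3600 + 1 × 60 + 24) × 30 + 24 = 2544.
Minute boundaries passed: 1; those not divisible by 10: 1 − 0 = 1; dropped labels = 2 × 1 = 2.
Actual frame index = 2544 − 2 = 2542.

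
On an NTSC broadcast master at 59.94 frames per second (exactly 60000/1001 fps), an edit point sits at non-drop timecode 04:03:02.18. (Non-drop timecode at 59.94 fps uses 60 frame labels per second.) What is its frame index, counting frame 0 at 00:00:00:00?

Total seconds to the label: (4 × 3600 + 3 × 60 + 2) = 14582.
Frame index = 14582 × 60 + 18 = 874938.

frame 874938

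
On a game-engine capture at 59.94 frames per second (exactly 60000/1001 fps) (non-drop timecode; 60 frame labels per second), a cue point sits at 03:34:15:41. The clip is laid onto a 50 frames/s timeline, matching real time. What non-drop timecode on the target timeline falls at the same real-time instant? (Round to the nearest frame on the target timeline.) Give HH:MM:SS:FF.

Source frame index: (3×3600 + 34×60 + 15) × 60 + 41 = 771341.
Real time: 771341 / (60000/1001) = 772112341/60000 s.
Target frame: (772112341/60000) × (50) = 772112341/1200 ≈ 643426.951 → 643427.
At 50 labels/s: frame 643427 → 03:34:28:27.

03:34:28:27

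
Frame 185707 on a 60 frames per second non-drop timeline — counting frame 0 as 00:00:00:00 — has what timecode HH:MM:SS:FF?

185707 ÷ 60 = 3095 full seconds, remainder 7 frames.
3095 s = 0 h 51 min 35 s.
Timecode: 00:51:35:07.

00:51:35:07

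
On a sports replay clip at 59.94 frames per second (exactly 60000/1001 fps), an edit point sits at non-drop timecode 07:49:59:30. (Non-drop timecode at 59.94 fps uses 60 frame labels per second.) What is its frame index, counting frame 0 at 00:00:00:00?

Total seconds to the label: (7 × 3600 + 49 × 60 + 59) = 28199.
Frame index = 28199 × 60 + 30 = 1691970.

1691970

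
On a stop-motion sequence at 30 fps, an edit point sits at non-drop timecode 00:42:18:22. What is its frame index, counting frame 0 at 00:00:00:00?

76162

Total seconds to the label: (0 × 3600 + 42 × 60 + 18) = 2538.
Frame index = 2538 × 30 + 22 = 76162.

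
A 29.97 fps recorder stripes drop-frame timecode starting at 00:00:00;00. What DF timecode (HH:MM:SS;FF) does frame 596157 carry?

05:31:31;23

Ten DF minutes hold 17982 frames, so frame 596157 lies in block 33 (frames 593406–611387) with 2751 frames into that block.
The block's first minute is 1800 frames and the rest 1798 each; 2751 frames reaches minute 1, so 33 × 18 + 1 × 2 = 596 labels have been skipped so far.
Adding those back, label number 596157 + 596 = 596753 at 30 labels/s is 19891 s + 23 f = 5 h 31 min 31 s frame 23, i.e. 05:31:31;23.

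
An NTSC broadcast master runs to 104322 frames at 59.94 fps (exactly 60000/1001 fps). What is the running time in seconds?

1740.4387 seconds

Running time = 104322 / (60000/1001) = 1740.4387 s.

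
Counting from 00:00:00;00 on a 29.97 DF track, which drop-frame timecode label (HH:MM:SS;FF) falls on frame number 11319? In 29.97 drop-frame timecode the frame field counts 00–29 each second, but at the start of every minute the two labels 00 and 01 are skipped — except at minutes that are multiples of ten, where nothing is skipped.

00:06:17;21

Ten DF minutes hold 17982 frames, so frame 11319 lies in block 0 (frames 0–17981) with 11319 frames into that block.
The block's first minute is 1800 frames and the rest 1798 each; 11319 frames reaches minute 6, so 0 × 18 + 6 × 2 = 12 labels have been skipped so far.
Adding those back, label number 11319 + 12 = 11331 at 30 labels/s is 377 s + 21 f = 0 h 6 min 17 s frame 21, i.e. 00:06:17;21.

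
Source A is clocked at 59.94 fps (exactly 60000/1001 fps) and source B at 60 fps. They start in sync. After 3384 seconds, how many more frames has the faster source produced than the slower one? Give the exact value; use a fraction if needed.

A emits 60000/1001 × 3384 = 203040000/1001 frames; B emits 60 × 3384 = 203040.
Difference = 203040/1001 frames (≈ 202.8372); B is ahead of A.

203040/1001 frames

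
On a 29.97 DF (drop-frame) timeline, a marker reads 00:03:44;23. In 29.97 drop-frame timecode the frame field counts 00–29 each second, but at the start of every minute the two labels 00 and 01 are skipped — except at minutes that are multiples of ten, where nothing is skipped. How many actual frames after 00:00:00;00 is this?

6737

As if non-drop at 30 labels/s: (0 × 3600 + 3 × 60 + 44) × 30 + 23 = 6743.
Minute boundaries passed: 3; those not divisible by 10: 3 − 0 = 3; dropped labels = 2 × 3 = 6.
Actual frame index = 6743 − 6 = 6737.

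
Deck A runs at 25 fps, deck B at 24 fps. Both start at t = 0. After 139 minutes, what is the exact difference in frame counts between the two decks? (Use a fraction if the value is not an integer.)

139 min = 8340 s.
A emits 25 × 8340 = 208500 frames; B emits 24 × 8340 = 200160.
Difference = 8340 frames; B is behind A.

8340 frames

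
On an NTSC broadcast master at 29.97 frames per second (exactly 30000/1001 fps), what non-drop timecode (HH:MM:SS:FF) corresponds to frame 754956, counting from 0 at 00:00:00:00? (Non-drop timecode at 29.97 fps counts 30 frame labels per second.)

06:59:25:06

754956 ÷ 30 = 25165 full seconds, remainder 6 frames.
25165 s = 6 h 59 min 25 s.
Timecode: 06:59:25:06.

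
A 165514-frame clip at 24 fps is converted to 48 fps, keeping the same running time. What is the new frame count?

331028 frames

Target frames = source frames × (target rate / source rate) = 165514 × (48)/(24) = 165514 × 2 = 331028.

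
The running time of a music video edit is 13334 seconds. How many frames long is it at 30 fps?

400020 frames

Frames = 13334 × 30 = 400020.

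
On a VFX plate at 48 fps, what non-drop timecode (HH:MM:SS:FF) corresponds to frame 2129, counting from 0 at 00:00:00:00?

2129 ÷ 48 = 44 full seconds, remainder 17 frames.
44 s = 0 h 0 min 44 s.
Timecode: 00:00:44:17.

00:00:44:17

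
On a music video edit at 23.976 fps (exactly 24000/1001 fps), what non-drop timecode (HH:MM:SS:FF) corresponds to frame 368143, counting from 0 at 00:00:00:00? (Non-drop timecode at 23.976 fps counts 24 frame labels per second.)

04:15:39:07

368143 ÷ 24 = 15339 full seconds, remainder 7 frames.
15339 s = 4 h 15 min 39 s.
Timecode: 04:15:39:07.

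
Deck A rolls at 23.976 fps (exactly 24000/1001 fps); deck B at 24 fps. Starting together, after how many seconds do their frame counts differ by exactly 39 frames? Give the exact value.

1626.625 seconds

The gap grows by |24 − 24000/1001| = 24/1001 frames per second.
Time for a 39-frame gap: 39 ÷ (24/1001) = 1626.625 s.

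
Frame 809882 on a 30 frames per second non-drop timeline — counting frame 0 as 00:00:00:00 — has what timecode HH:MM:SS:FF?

07:29:56:02

809882 ÷ 30 = 26996 full seconds, remainder 2 frames.
26996 s = 7 h 29 min 56 s.
Timecode: 07:29:56:02.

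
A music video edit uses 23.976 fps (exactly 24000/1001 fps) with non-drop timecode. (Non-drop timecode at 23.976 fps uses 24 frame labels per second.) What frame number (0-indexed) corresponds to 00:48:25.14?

Total seconds to the label: (0 × 3600 + 48 × 60 + 25) = 2905.
Frame index = 2905 × 24 + 14 = 69734.

frame 69734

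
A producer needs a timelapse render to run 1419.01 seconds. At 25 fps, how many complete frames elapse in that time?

Frames = 1419.01 × 25 = 141901/4 ≈ 35475.2500.
Complete frames: 35475.

35475 frames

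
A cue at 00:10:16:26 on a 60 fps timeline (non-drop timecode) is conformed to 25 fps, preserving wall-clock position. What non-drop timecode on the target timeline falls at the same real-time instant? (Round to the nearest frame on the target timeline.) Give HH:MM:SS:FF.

00:10:16:11

Source frame index: (0×3600 + 10×60 + 16) × 60 + 26 = 36986.
Real time: 36986 / (60) = 18493/30 s.
Target frame: (18493/30) × (25) = 92465/6 ≈ 15410.833 → 15411.
At 25 labels/s: frame 15411 → 00:10:16:11.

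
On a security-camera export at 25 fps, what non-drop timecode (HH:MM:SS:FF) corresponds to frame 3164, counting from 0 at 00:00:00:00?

3164 ÷ 25 = 126 full seconds, remainder 14 frames.
126 s = 0 h 2 min 6 s.
Timecode: 00:02:06:14.

00:02:06:14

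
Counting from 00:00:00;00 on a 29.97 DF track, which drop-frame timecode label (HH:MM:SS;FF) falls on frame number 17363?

Ten DF minutes hold 17982 frames, so frame 17363 lies in block 0 (frames 0–17981) with 17363 frames into that block.
The block's first minute is 1800 frames and the rest 1798 each; 17363 frames reaches minute 9, so 0 × 18 + 9 × 2 = 18 labels have been skipped so far.
Adding those back, label number 17363 + 18 = 17381 at 30 labels/s is 579 s + 11 f = 0 h 9 min 39 s frame 11, i.e. 00:09:39;11.

00:09:39;11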